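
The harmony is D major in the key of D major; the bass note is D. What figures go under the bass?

D is the root of D major, so the chord is in root position.
A triad in root position is figured 5/3, conventionally abbreviated (no figures — root-position triad).

no figures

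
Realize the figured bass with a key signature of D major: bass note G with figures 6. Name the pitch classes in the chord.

G, B, E

The written figures 6 are shorthand for 6/3: the 3 is implied.
A third above G in this key is B.
A sixth above G in this key is E.
Together with the bass G, this spells E minor in first inversion.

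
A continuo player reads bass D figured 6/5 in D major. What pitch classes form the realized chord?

D, F#, A, B

The written figures 6/5 are shorthand for 6/5/3: the 3 is implied.
A third above D in this key is F#.
A fifth above D in this key is A.
A sixth above D in this key is B.
Together with the bass D, this spells B minor seventh in first inversion.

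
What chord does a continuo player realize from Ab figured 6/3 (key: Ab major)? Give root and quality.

The figures 6/3 indicate a triad in first inversion.
In first inversion the root lies a sixth above the bass: a sixth above Ab in Ab major is F.
The chord tones are Ab, C, F, giving F minor.

F minor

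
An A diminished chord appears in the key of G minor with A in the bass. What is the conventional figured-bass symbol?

no figures

A is the root of A diminished, so the chord is in root position.
A triad in root position is figured 5/3, conventionally abbreviated (no figures — root-position triad).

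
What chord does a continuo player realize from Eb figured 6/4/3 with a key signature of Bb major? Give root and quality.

The figures 6/4/3 indicate a seventh chord in second inversion.
In second inversion the root lies a fourth above the bass: a fourth above Eb in Bb major is A.
The chord tones are Eb, G, A, C, giving A half-diminished seventh.

A half-diminished seventh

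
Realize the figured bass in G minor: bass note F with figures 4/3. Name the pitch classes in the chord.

The written figures 4/3 are shorthand for 6/4/3: the 6 is implied.
A third above F in this key is A.
A fourth above F in this key is Bb.
A sixth above F in this key is D.
Together with the bass F, this spells Bb major seventh in second inversion.

F, A, Bb, D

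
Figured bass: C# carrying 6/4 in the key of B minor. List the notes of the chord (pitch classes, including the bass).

C#, F#, A

A fourth above C# in this key is F#.
A sixth above C# in this key is A.
Together with the bass C#, this spells F# minor in second inversion.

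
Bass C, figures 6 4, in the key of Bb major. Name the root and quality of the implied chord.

The figures 6 4 indicate a triad in second inversion.
In second inversion the root lies a fourth above the bass: a fourth above C in Bb major is F.
The chord tones are C, F, A, giving F major.

F major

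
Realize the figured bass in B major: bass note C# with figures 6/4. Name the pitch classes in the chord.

C#, F#, A#

A fourth above C# in this key is F#.
A sixth above C# in this key is A#.
Together with the bass C#, this spells F# major in second inversion.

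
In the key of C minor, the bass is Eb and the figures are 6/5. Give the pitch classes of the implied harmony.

The written figures 6/5 are shorthand for 6/5/3: the 3 is implied.
A third above Eb in this key is G.
A fifth above Eb in this key is Bb.
A sixth above Eb in this key is C.
Together with the bass Eb, this spells C minor seventh in first inversion.

Eb, G, Bb, C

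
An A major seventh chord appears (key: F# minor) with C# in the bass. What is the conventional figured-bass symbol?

C# is the third of A major seventh, so the chord is in first inversion.
A seventh chord in first inversion is figured 6/5/3, conventionally abbreviated 6/5.

6/5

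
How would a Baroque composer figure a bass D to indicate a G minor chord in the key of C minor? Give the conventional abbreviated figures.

6/4

D is the fifth of G minor, so the chord is in second inversion.
A triad in second inversion is figured 6/4, conventionally abbreviated 6/4.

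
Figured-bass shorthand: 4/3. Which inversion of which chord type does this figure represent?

4/3 is shorthand for 6/4/3.
Intervals of 6/4/3 above the bass form a seventh chord; the bass is the fifth, so this is second inversion.

seventh chord, second inversion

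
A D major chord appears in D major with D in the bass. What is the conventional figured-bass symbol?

no figures

D is the root of D major, so the chord is in root position.
A triad in root position is figured 5/3, conventionally abbreviated (no figures — root-position triad).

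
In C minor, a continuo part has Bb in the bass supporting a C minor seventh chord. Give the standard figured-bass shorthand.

4/2

Bb is the seventh of C minor seventh, so the chord is in third inversion.
A seventh chord in third inversion is figured 6/4/2, conventionally abbreviated 4/2.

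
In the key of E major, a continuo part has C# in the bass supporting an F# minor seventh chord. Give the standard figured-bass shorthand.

C# is the fifth of F# minor seventh, so the chord is in second inversion.
A seventh chord in second inversion is figured 6/4/3, conventionally abbreviated 4/3.

4/3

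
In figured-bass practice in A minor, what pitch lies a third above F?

A

Counting 2 letter steps above F lands on A; in A minor, that letter is A.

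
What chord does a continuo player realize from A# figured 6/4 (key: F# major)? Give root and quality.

The figures 6/4 indicate a triad in second inversion.
In second inversion the root lies a fourth above the bass: a fourth above A# in F# major is D#.
The chord tones are A#, D#, F#, giving D# minor.

D# minor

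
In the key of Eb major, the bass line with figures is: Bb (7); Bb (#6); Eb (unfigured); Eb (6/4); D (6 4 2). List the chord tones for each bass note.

Bb (7/5/3): Bb, D, F, Ab.
Bb (#6/3): Bb, D, G#.
Eb (5/3): Eb, G, Bb.
Eb (6/4): Eb, Ab, C.
D (6/4/2): D, Eb, G, Bb.

Bb, D, F, Ab | Bb, D, G# | Eb, G, Bb | Eb, Ab, C | D, Eb, G, Bb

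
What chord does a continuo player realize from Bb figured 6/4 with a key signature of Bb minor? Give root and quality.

The figures 6/4 indicate a triad in second inversion.
In second inversion the root lies a fourth above the bass: a fourth above Bb in Bb minor is Eb.
The chord tones are Bb, Eb, Gb, giving Eb minor.

Eb minor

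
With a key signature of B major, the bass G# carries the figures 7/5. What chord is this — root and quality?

The figures 7/5 indicate a seventh chord in root position.
In root position the bass is the root, so the root is G#.
The chord tones are G#, B, D#, F#, giving G# minor seventh.

G# minor seventh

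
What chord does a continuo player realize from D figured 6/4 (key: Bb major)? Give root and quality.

The figures 6/4 indicate a triad in second inversion.
In second inversion the root lies a fourth above the bass: a fourth above D in Bb major is G.
The chord tones are D, G, Bb, giving G minor.

G minor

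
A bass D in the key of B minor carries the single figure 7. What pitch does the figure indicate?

Counting 6 letter steps above D lands on C; in B minor, that letter is C#.

C#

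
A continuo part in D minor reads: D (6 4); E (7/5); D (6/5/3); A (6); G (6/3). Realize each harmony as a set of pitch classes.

D, G, Bb | E, G, Bb, D | D, F, A, Bb | A, C, F | G, Bb, E

D (6/4): D, G, Bb.
E (7/5/3): E, G, Bb, D.
D (6/5/3): D, F, A, Bb.
A (6/3): A, C, F.
G (6/3): G, Bb, E.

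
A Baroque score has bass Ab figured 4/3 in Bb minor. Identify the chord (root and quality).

Db major seventh

The figures 4/3 indicate a seventh chord in second inversion.
In second inversion the root lies a fourth above the bass: a fourth above Ab in Bb minor is Db.
The chord tones are Ab, C, Db, F, giving Db major seventh.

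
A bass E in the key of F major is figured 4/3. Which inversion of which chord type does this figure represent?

seventh chord, second inversion

4/3 is shorthand for 6/4/3.
Intervals of 6/4/3 above the bass form a seventh chord; the bass is the fifth, so this is second inversion.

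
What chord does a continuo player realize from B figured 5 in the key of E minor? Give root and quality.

B minor

The figures 5 indicate a triad in root position.
In root position the bass is the root, so the root is B.
The chord tones are B, D, F#, giving B minor.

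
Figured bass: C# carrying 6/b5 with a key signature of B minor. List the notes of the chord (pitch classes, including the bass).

C#, E, Gb, A

The written figures 6/b5 are shorthand for 6/5/3: the 3 is implied.
A third above C# in this key is E.
A fifth above C# in this key is G, lowered to Gb by the flat.
A sixth above C# in this key is A.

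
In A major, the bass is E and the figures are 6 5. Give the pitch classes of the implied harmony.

The written figures 6 5 are shorthand for 6/5/3: the 3 is implied.
A third above E in this key is G#.
A fifth above E in this key is B.
A sixth above E in this key is C#.
Together with the bass E, this spells C# minor seventh in first inversion.

E, G#, B, C#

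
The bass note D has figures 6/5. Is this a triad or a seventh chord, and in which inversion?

seventh chord, first inversion

6/5 is shorthand for 6/5/3.
Intervals of 6/5/3 above the bass form a seventh chord; the bass is the third, so this is first inversion.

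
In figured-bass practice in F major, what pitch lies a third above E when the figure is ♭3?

Gb

Counting 2 letter steps above E lands on G; in F major, that letter is G.
The b3 figure lowers it a semitone, giving Gb.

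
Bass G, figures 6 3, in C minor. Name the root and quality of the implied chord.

Eb major

The figures 6 3 indicate a triad in first inversion.
In first inversion the root lies a sixth above the bass: a sixth above G in C minor is Eb.
The chord tones are G, Bb, Eb, giving Eb major.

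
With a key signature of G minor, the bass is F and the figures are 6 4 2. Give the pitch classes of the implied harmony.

F, G, Bb, D

A second above F in this key is G.
A fourth above F in this key is Bb.
A sixth above F in this key is D.
Together with the bass F, this spells G minor seventh in third inversion.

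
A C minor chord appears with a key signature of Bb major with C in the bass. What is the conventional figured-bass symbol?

no figures

C is the root of C minor, so the chord is in root position.
A triad in root position is figured 5/3, conventionally abbreviated (no figures — root-position triad).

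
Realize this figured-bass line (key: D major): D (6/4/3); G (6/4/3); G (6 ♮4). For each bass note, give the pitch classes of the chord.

D (6/4/3): D, F#, G, B.
G (6/4/3): G, B, C#, E.
G (6/♮4): G, C, E.

D, F#, G, B | G, B, C#, E | G, C, E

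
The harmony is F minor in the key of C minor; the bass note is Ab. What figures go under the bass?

Ab is the third of F minor, so the chord is in first inversion.
A triad in first inversion is figured 6/3, conventionally abbreviated 6.

6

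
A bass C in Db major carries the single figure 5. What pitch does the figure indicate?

Counting 4 letter steps above C lands on G; in Db major, that letter is Gb.

Gb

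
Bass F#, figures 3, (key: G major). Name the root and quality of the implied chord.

F# diminished

The figures 3 indicate a triad in root position.
In root position the bass is the root, so the root is F#.
The chord tones are F#, A, C, giving F# diminished.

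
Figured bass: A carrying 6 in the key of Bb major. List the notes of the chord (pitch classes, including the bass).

A, C, F

The written figures 6 are shorthand for 6/3: the 3 is implied.
A third above A in this key is C.
A sixth above A in this key is F.
Together with the bass A, this spells F major in first inversion.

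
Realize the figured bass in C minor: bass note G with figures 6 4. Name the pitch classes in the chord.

G, C, Eb

A fourth above G in this key is C.
A sixth above G in this key is Eb.
Together with the bass G, this spells C minor in second inversion.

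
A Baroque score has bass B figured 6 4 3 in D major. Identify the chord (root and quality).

The figures 6 4 3 indicate a seventh chord in second inversion.
In second inversion the root lies a fourth above the bass: a fourth above B in D major is E.
The chord tones are B, D, E, G, giving E minor seventh.

E minor seventh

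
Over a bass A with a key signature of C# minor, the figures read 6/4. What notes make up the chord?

A, D#, F#

A fourth above A in this key is D#.
A sixth above A in this key is F#.
Together with the bass A, this spells D# diminished in second inversion.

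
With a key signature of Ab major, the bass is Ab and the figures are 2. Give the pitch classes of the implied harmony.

The written figures 2 are shorthand for 6/4/2: the 6/4 are implied.
A second above Ab in this key is Bb.
A fourth above Ab in this key is Db.
A sixth above Ab in this key is F.
Together with the bass Ab, this spells Bb minor seventh in third inversion.

Ab, Bb, Db, F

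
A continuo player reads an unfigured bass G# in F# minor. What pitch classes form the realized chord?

G#, B, D

An unfigured bass implies 5/3.
A third above G# in this key is B.
A fifth above G# in this key is D.
Together with the bass G#, this spells G# diminished in root position.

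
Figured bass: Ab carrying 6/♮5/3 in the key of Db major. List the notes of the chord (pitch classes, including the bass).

Ab, C, E, F

A third above Ab in this key is C.
A fifth above Ab in this key is Eb, made natural (E) by the ♮ figure.
A sixth above Ab in this key is F.
Together with the bass Ab, this spells F minor-major seventh in first inversion.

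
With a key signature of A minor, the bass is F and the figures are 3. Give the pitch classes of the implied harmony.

The written figures 3 are shorthand for 5/3: the 5 is implied.
A third above F in this key is A.
A fifth above F in this key is C.
Together with the bass F, this spells F major in root position.

F, A, C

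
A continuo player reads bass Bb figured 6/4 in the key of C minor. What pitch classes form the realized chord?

Bb, Eb, G

A fourth above Bb in this key is Eb.
A sixth above Bb in this key is G.
Together with the bass Bb, this spells Eb major in second inversion.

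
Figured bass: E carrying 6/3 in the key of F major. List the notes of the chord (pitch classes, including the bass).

A third above E in this key is G.
A sixth above E in this key is C.
Together with the bass E, this spells C major in first inversion.

E, G, C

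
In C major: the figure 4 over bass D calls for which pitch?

Counting 3 letter steps above D lands on G; in C major, that letter is G.

G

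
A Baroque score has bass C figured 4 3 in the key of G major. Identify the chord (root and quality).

The figures 4 3 indicate a seventh chord in second inversion.
In second inversion the root lies a fourth above the bass: a fourth above C in G major is F#.
The chord tones are C, E, F#, A, giving F# half-diminished seventh.

F# half-diminished seventh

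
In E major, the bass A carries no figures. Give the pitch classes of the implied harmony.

A, C#, E

An unfigured bass implies 5/3.
A third above A in this key is C#.
A fifth above A in this key is E.
Together with the bass A, this spells A major in root position.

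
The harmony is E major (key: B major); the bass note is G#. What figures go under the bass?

6

G# is the third of E major, so the chord is in first inversion.
A triad in first inversion is figured 6/3, conventionally abbreviated 6.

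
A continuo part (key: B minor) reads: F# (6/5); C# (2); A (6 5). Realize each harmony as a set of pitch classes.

F#, A, C#, D | C#, D, F#, A | A, C#, E, F#

F# (6/5/3): F#, A, C#, D.
C# (6/4/2): C#, D, F#, A.
A (6/5/3): A, C#, E, F#.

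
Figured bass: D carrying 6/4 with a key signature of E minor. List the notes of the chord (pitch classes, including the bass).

D, G, B

A fourth above D in this key is G.
A sixth above D in this key is B.
Together with the bass D, this spells G major in second inversion.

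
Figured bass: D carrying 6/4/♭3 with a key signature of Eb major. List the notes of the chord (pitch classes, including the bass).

A third above D in this key is F, lowered to Fb by the flat.
A fourth above D in this key is G.
A sixth above D in this key is Bb.

D, Fb, G, Bb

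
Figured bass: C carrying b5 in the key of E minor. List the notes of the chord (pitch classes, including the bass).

C, E, Gb

The written figures b5 are shorthand for 5/3: the 3 is implied.
A third above C in this key is E.
A fifth above C in this key is G, lowered to Gb by the flat.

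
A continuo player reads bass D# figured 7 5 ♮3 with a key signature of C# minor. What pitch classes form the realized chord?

D#, F, A, C#

A third above D# in this key is F#, made natural (F) by the ♮ figure.
A fifth above D# in this key is A.
A seventh above D# in this key is C#.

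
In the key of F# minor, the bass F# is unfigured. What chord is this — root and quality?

An unfigured bass indicates a triad in root position.
In root position the bass is the root, so the root is F#.
The chord tones are F#, A, C#, giving F# minor.

F# minor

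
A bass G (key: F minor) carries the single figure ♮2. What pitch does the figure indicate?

A

Counting 1 letter step above G lands on A; in F minor, that letter is Ab.
The ♮2 figure makes it natural, giving A.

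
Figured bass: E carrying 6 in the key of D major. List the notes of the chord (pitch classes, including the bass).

The written figures 6 are shorthand for 6/3: the 3 is implied.
A third above E in this key is G.
A sixth above E in this key is C#.
Together with the bass E, this spells C# diminished in first inversion.

E, G, C#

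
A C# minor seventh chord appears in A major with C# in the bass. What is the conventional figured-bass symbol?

C# is the root of C# minor seventh, so the chord is in root position.
A seventh chord in root position is figured 7/5/3, conventionally abbreviated 7.

7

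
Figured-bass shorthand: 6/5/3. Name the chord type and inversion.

Intervals of 6/5/3 above the bass form a seventh chord; the bass is the third, so this is first inversion.

seventh chord, first inversion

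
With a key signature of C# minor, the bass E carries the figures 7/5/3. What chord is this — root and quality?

The figures 7/5/3 indicate a seventh chord in root position.
In root position the bass is the root, so the root is E.
The chord tones are E, G#, B, D#, giving E major seventh.

E major seventh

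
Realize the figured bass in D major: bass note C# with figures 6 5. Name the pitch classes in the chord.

C#, E, G, A

The written figures 6 5 are shorthand for 6/5/3: the 3 is implied.
A third above C# in this key is E.
A fifth above C# in this key is G.
A sixth above C# in this key is A.
Together with the bass C#, this spells A dominant seventh in first inversion.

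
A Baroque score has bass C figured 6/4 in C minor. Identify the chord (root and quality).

F minor

The figures 6/4 indicate a triad in second inversion.
In second inversion the root lies a fourth above the bass: a fourth above C in C minor is F.
The chord tones are C, F, Ab, giving F minor.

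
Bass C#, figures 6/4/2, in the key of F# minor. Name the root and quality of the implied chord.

The figures 6/4/2 indicate a seventh chord in third inversion.
In third inversion the root lies a second above the bass: a second above C# in F# minor is D.
The chord tones are C#, D, F#, A, giving D major seventh.

D major seventh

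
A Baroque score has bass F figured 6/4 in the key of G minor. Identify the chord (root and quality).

Bb major

The figures 6/4 indicate a triad in second inversion.
In second inversion the root lies a fourth above the bass: a fourth above F in G minor is Bb.
The chord tones are F, Bb, D, giving Bb major.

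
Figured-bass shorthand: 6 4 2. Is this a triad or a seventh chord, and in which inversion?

seventh chord, third inversion

Intervals of 6/4/2 above the bass form a seventh chord; the bass is the seventh, so this is third inversion.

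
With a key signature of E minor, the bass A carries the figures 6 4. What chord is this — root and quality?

D major

The figures 6 4 indicate a triad in second inversion.
In second inversion the root lies a fourth above the bass: a fourth above A in E minor is D.
The chord tones are A, D, F#, giving D major.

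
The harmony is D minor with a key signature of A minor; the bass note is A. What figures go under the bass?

6/4

A is the fifth of D minor, so the chord is in second inversion.
A triad in second inversion is figured 6/4, conventionally abbreviated 6/4.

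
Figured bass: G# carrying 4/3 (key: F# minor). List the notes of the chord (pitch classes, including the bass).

The written figures 4/3 are shorthand for 6/4/3: the 6 is implied.
A third above G# in this key is B.
A fourth above G# in this key is C#.
A sixth above G# in this key is E.
Together with the bass G#, this spells C# minor seventh in second inversion.

G#, B, C#, E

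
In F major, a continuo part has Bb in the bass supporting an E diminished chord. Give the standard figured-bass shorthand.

6/4

Bb is the fifth of E diminished, so the chord is in second inversion.
A triad in second inversion is figured 6/4, conventionally abbreviated 6/4.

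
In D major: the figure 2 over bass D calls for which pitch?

E

Counting 1 letter step above D lands on E; in D major, that letter is E.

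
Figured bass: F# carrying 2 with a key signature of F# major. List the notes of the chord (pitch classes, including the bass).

F#, G#, B, D#

The written figures 2 are shorthand for 6/4/2: the 6/4 are implied.
A second above F# in this key is G#.
A fourth above F# in this key is B.
A sixth above F# in this key is D#.
Together with the bass F#, this spells G# minor seventh in third inversion.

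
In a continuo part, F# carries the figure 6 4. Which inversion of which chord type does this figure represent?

Intervals of 6/4 above the bass form a triad; the bass is the fifth, so this is second inversion.

triad, second inversion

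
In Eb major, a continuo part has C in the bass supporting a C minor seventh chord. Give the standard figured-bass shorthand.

C is the root of C minor seventh, so the chord is in root position.
A seventh chord in root position is figured 7/5/3, conventionally abbreviated 7.

7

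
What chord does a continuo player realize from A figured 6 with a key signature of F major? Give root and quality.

F major

The figures 6 indicate a triad in first inversion.
In first inversion the root lies a sixth above the bass: a sixth above A in F major is F.
The chord tones are A, C, F, giving F major.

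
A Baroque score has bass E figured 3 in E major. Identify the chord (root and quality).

E major

The figures 3 indicate a triad in root position.
In root position the bass is the root, so the root is E.
The chord tones are E, G#, B, giving E major.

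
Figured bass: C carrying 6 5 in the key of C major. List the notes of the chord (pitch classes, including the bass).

The written figures 6 5 are shorthand for 6/5/3: the 3 is implied.
A third above C in this key is E.
A fifth above C in this key is G.
A sixth above C in this key is A.
Together with the bass C, this spells A minor seventh in first inversion.

C, E, G, A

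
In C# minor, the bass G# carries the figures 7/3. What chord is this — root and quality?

G# minor seventh

The figures 7/3 indicate a seventh chord in root position.
In root position the bass is the root, so the root is G#.
The chord tones are G#, B, D#, F#, giving G# minor seventh.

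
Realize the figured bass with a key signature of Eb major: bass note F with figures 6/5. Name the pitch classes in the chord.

F, Ab, C, D

The written figures 6/5 are shorthand for 6/5/3: the 3 is implied.
A third above F in this key is Ab.
A fifth above F in this key is C.
A sixth above F in this key is D.
Together with the bass F, this spells D half-diminished seventh in first inversion.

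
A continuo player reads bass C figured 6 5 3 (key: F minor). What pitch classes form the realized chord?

C, Eb, G, Ab

A third above C in this key is Eb.
A fifth above C in this key is G.
A sixth above C in this key is Ab.
Together with the bass C, this spells Ab major seventh in first inversion.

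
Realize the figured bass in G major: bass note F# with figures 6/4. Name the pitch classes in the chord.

F#, B, D

A fourth above F# in this key is B.
A sixth above F# in this key is D.
Together with the bass F#, this spells B minor in second inversion.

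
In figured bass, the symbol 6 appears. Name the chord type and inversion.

6 is shorthand for 6/3.
Intervals of 6/3 above the bass form a triad; the bass is the third, so this is first inversion.

triad, first inversion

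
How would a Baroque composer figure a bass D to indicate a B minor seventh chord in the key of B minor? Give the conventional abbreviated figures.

6/5

D is the third of B minor seventh, so the chord is in first inversion.
A seventh chord in first inversion is figured 6/5/3, conventionally abbreviated 6/5.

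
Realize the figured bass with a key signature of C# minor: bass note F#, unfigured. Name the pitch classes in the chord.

F#, A, C#

An unfigured bass implies 5/3.
A third above F# in this key is A.
A fifth above F# in this key is C#.
Together with the bass F#, this spells F# minor in root position.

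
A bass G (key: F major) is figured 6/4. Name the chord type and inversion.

Intervals of 6/4 above the bass form a triad; the bass is the fifth, so this is second inversion.

triad, second inversion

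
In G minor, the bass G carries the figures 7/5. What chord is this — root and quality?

G minor seventh

The figures 7/5 indicate a seventh chord in root position.
In root position the bass is the root, so the root is G.
The chord tones are G, Bb, D, F, giving G minor seventh.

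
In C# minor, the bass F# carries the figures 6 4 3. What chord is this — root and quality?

The figures 6 4 3 indicate a seventh chord in second inversion.
In second inversion the root lies a fourth above the bass: a fourth above F# in C# minor is B.
The chord tones are F#, A, B, D#, giving B dominant seventh.

B dominant seventh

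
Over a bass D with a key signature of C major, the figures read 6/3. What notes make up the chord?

A third above D in this key is F.
A sixth above D in this key is B.
Together with the bass D, this spells B diminished in first inversion.

D, F, B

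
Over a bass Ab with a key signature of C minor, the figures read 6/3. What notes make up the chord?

A third above Ab in this key is C.
A sixth above Ab in this key is F.
Together with the bass Ab, this spells F minor in first inversion.

Ab, C, F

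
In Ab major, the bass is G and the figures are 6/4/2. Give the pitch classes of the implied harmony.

A second above G in this key is Ab.
A fourth above G in this key is C.
A sixth above G in this key is Eb.
Together with the bass G, this spells Ab major seventh in third inversion.

G, Ab, C, Eb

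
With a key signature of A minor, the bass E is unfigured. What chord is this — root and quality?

E minor

An unfigured bass indicates a triad in root position.
In root position the bass is the root, so the root is E.
The chord tones are E, G, B, giving E minor.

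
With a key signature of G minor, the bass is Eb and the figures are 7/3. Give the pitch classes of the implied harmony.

Eb, G, Bb, D

The written figures 7/3 are shorthand for 7/5/3: the 5 is implied.
A third above Eb in this key is G.
A fifth above Eb in this key is Bb.
A seventh above Eb in this key is D.
Together with the bass Eb, this spells Eb major seventh in root position.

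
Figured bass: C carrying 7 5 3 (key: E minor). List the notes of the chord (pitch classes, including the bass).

C, E, G, B

A third above C in this key is E.
A fifth above C in this key is G.
A seventh above C in this key is B.
Together with the bass C, this spells C major seventh in root position.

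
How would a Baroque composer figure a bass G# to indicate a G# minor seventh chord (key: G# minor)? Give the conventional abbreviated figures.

7

G# is the root of G# minor seventh, so the chord is in root position.
A seventh chord in root position is figured 7/5/3, conventionally abbreviated 7.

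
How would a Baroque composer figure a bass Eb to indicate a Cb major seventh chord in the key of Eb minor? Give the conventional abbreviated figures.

6/5

Eb is the third of Cb major seventh, so the chord is in first inversion.
A seventh chord in first inversion is figured 6/5/3, conventionally abbreviated 6/5.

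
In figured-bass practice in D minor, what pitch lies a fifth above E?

Bb

Counting 4 letter steps above E lands on B; in D minor, that letter is Bb.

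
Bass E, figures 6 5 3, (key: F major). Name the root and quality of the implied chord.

C dominant seventh

The figures 6 5 3 indicate a seventh chord in first inversion.
In first inversion the root lies a sixth above the bass: a sixth above E in F major is C.
The chord tones are E, G, Bb, C, giving C dominant seventh.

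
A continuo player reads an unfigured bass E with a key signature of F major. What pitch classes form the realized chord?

E, G, Bb

An unfigured bass implies 5/3.
A third above E in this key is G.
A fifth above E in this key is Bb.
Together with the bass E, this spells E diminished in root position.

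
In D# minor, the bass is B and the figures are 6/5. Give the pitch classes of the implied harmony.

B, D#, F#, G#

The written figures 6/5 are shorthand for 6/5/3: the 3 is implied.
A third above B in this key is D#.
A fifth above B in this key is F#.
A sixth above B in this key is G#.
Together with the bass B, this spells G# minor seventh in first inversion.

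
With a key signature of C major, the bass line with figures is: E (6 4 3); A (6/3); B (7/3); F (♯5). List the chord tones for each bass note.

E (6/4/3): E, G, A, C.
A (6/3): A, C, F.
B (7/5/3): B, D, F, A.
F (#5/3): F, A, C#.

E, G, A, C | A, C, F | B, D, F, A | F, A, C#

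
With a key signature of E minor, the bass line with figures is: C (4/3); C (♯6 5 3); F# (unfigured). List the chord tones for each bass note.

C (6/4/3): C, E, F#, A.
C (#6/5/3): C, E, G, A#.
F# (5/3): F#, A, C.

C, E, F#, A | C, E, G, A# | F#, A, C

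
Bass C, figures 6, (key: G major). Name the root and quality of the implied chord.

The figures 6 indicate a triad in first inversion.
In first inversion the root lies a sixth above the bass: a sixth above C in G major is A.
The chord tones are C, E, A, giving A minor.

A minor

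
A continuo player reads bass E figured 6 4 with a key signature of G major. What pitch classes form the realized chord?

E, A, C

A fourth above E in this key is A.
A sixth above E in this key is C.
Together with the bass E, this spells A minor in second inversion.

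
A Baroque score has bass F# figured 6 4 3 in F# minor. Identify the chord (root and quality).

The figures 6 4 3 indicate a seventh chord in second inversion.
In second inversion the root lies a fourth above the bass: a fourth above F# in F# minor is B.
The chord tones are F#, A, B, D, giving B minor seventh.

B minor seventh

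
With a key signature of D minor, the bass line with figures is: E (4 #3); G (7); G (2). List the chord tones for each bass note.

E, G#, A, C | G, Bb, D, F | G, A, C, E

E (6/4/#3): E, G#, A, C.
G (7/5/3): G, Bb, D, F.
G (6/4/2): G, A, C, E.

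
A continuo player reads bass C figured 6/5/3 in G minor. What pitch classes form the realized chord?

C, Eb, G, A

A third above C in this key is Eb.
A fifth above C in this key is G.
A sixth above C in this key is A.
Together with the bass C, this spells A half-diminished seventh in first inversion.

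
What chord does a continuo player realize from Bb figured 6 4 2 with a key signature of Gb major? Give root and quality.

Cb major seventh

The figures 6 4 2 indicate a seventh chord in third inversion.
In third inversion the root lies a second above the bass: a second above Bb in Gb major is Cb.
The chord tones are Bb, Cb, Eb, Gb, giving Cb major seventh.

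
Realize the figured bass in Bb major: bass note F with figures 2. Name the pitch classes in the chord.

F, G, Bb, D

The written figures 2 are shorthand for 6/4/2: the 6/4 are implied.
A second above F in this key is G.
A fourth above F in this key is Bb.
A sixth above F in this key is D.
Together with the bass F, this spells G minor seventh in third inversion.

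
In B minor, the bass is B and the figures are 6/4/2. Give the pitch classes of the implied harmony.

A second above B in this key is C#.
A fourth above B in this key is E.
A sixth above B in this key is G.
Together with the bass B, this spells C# half-diminished seventh in third inversion.

B, C#, E, G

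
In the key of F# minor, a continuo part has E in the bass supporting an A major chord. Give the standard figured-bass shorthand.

E is the fifth of A major, so the chord is in second inversion.
A triad in second inversion is figured 6/4, conventionally abbreviated 6/4.

6/4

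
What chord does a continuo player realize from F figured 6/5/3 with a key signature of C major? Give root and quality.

D minor seventh

The figures 6/5/3 indicate a seventh chord in first inversion.
In first inversion the root lies a sixth above the bass: a sixth above F in C major is D.
The chord tones are F, A, C, D, giving D minor seventh.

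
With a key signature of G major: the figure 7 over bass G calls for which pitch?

Counting 6 letter steps above G lands on F; in G major, that letter is F#.

F#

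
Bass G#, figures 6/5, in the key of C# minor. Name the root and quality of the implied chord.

E major seventh

The figures 6/5 indicate a seventh chord in first inversion.
In first inversion the root lies a sixth above the bass: a sixth above G# in C# minor is E.
The chord tones are G#, B, D#, E, giving E major seventh.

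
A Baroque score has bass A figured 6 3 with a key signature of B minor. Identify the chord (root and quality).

The figures 6 3 indicate a triad in first inversion.
In first inversion the root lies a sixth above the bass: a sixth above A in B minor is F#.
The chord tones are A, C#, F#, giving F# minor.

F# minor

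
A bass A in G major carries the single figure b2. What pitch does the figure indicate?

Bb

Counting 1 letter step above A lands on B; in G major, that letter is B.
The b2 figure lowers it a semitone, giving Bb.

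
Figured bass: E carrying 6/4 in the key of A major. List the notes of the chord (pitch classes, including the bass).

E, A, C#

A fourth above E in this key is A.
A sixth above E in this key is C#.
Together with the bass E, this spells A major in second inversion.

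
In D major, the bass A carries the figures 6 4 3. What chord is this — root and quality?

D major seventh

The figures 6 4 3 indicate a seventh chord in second inversion.
In second inversion the root lies a fourth above the bass: a fourth above A in D major is D.
The chord tones are A, C#, D, F#, giving D major seventh.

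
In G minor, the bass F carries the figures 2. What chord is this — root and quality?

The figures 2 indicate a seventh chord in third inversion.
In third inversion the root lies a second above the bass: a second above F in G minor is G.
The chord tones are F, G, Bb, D, giving G minor seventh.

G minor seventh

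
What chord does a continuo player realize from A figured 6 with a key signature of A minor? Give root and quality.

F major

The figures 6 indicate a triad in first inversion.
In first inversion the root lies a sixth above the bass: a sixth above A in A minor is F.
The chord tones are A, C, F, giving F major.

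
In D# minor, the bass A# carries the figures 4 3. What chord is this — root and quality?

The figures 4 3 indicate a seventh chord in second inversion.
In second inversion the root lies a fourth above the bass: a fourth above A# in D# minor is D#.
The chord tones are A#, C#, D#, F#, giving D# minor seventh.

D# minor seventh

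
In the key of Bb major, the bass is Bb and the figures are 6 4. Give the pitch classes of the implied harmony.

Bb, Eb, G

A fourth above Bb in this key is Eb.
A sixth above Bb in this key is G.
Together with the bass Bb, this spells Eb major in second inversion.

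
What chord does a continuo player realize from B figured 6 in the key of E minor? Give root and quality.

The figures 6 indicate a triad in first inversion.
In first inversion the root lies a sixth above the bass: a sixth above B in E minor is G.
The chord tones are B, D, G, giving G major.

G major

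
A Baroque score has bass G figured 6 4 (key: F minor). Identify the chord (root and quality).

C minor

The figures 6 4 indicate a triad in second inversion.
In second inversion the root lies a fourth above the bass: a fourth above G in F minor is C.
The chord tones are G, C, Eb, giving C minor.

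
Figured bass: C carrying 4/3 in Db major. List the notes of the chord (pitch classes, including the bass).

C, Eb, F, Ab

The written figures 4/3 are shorthand for 6/4/3: the 6 is implied.
A third above C in this key is Eb.
A fourth above C in this key is F.
A sixth above C in this key is Ab.
Together with the bass C, this spells F minor seventh in second inversion.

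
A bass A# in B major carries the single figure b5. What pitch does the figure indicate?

Eb

Counting 4 letter steps above A# lands on E; in B major, that letter is E.
The b5 figure lowers it a semitone, giving Eb.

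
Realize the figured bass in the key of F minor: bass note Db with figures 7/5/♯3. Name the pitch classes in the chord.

A third above Db in this key is F, raised to F# by the sharp.
A fifth above Db in this key is Ab.
A seventh above Db in this key is C.

Db, F#, Ab, C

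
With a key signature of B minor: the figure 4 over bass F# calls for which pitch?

B

Counting 3 letter steps above F# lands on B; in B minor, that letter is B.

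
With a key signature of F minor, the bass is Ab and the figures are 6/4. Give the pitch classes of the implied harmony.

Ab, Db, F

A fourth above Ab in this key is Db.
A sixth above Ab in this key is F.
Together with the bass Ab, this spells Db major in second inversion.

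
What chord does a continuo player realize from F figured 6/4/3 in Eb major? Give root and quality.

Bb dominant seventh

The figures 6/4/3 indicate a seventh chord in second inversion.
In second inversion the root lies a fourth above the bass: a fourth above F in Eb major is Bb.
The chord tones are F, Ab, Bb, D, giving Bb dominant seventh.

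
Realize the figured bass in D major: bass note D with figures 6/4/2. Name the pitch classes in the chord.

D, E, G, B

A second above D in this key is E.
A fourth above D in this key is G.
A sixth above D in this key is B.
Together with the bass D, this spells E minor seventh in third inversion.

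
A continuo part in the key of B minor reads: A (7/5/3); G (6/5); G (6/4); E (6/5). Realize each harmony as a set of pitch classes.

A (7/5/3): A, C#, E, G.
G (6/5/3): G, B, D, E.
G (6/4): G, C#, E.
E (6/5/3): E, G, B, C#.

A, C#, E, G | G, B, D, E | G, C#, E | E, G, B, C#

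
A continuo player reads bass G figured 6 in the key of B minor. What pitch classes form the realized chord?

The written figures 6 are shorthand for 6/3: the 3 is implied.
A third above G in this key is B.
A sixth above G in this key is E.
Together with the bass G, this spells E minor in first inversion.

G, B, E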